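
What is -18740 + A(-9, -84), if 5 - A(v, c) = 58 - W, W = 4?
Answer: -18789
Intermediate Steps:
A(v, c) = -49 (A(v, c) = 5 - (58 - 1*4) = 5 - (58 - 4) = 5 - 1*54 = 5 - 54 = -49)
-18740 + A(-9, -84) = -18740 - 49 = -18789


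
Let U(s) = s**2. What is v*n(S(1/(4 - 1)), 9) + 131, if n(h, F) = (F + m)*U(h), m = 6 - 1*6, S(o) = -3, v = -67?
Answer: -5296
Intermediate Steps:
m = 0 (m = 6 - 6 = 0)
n(h, F) = F*h**2 (n(h, F) = (F + 0)*h**2 = F*h**2)
v*n(S(1/(4 - 1)), 9) + 131 = -603*(-3)**2 + 131 = -603*9 + 131 = -67*81 + 131 = -5427 + 131 = -5296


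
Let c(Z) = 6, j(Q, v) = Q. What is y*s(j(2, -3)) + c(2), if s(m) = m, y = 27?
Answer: 60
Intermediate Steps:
y*s(j(2, -3)) + c(2) = 27*2 + 6 = 54 + 6 = 60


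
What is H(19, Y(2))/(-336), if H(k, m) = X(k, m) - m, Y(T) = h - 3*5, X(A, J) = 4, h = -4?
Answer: -23/336 ≈ -0.068452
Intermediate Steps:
Y(T) = -19 (Y(T) = -4 - 3*5 = -4 - 15 = -19)
H(k, m) = 4 - m
H(19, Y(2))/(-336) = (4 - 1*(-19))/(-336) = (4 + 19)*(-1/336) = 23*(-1/336) = -23/336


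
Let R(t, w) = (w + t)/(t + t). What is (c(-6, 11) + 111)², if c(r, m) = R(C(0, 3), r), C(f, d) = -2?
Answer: 12769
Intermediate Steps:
R(t, w) = (t + w)/(2*t) (R(t, w) = (t + w)/((2*t)) = (t + w)*(1/(2*t)) = (t + w)/(2*t))
c(r, m) = ½ - r/4 (c(r, m) = (½)*(-2 + r)/(-2) = (½)*(-½)*(-2 + r) = ½ - r/4)
(c(-6, 11) + 111)² = ((½ - ¼*(-6)) + 111)² = ((½ + 3/2) + 111)² = (2 + 111)² = 113² = 12769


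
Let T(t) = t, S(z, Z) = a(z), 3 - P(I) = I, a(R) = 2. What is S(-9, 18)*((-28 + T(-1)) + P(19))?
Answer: -90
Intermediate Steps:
P(I) = 3 - I
S(z, Z) = 2
S(-9, 18)*((-28 + T(-1)) + P(19)) = 2*((-28 - 1) + (3 - 1*19)) = 2*(-29 + (3 - 19)) = 2*(-29 - 16) = 2*(-45) = -90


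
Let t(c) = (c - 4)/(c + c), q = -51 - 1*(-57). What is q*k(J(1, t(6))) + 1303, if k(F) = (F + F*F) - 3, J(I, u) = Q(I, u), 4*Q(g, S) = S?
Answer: 123385/96 ≈ 1285.3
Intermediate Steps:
Q(g, S) = S/4
q = 6 (q = -51 + 57 = 6)
t(c) = (-4 + c)/(2*c) (t(c) = (-4 + c)/((2*c)) = (-4 + c)*(1/(2*c)) = (-4 + c)/(2*c))
J(I, u) = u/4
k(F) = -3 + F + F**2 (k(F) = (F + F**2) - 3 = -3 + F + F**2)
q*k(J(1, t(6))) + 1303 = 6*(-3 + ((1/2)*(-4 + 6)/6)/4 + (((1/2)*(-4 + 6)/6)/4)**2) + 1303 = 6*(-3 + ((1/2)*(1/6)*2)/4 + (((1/2)*(1/6)*2)/4)**2) + 1303 = 6*(-3 + (1/4)*(1/6) + ((1/4)*(1/6))**2) + 1303 = 6*(-3 + 1/24 + (1/24)**2) + 1303 = 6*(-3 + 1/24 + 1/576) + 1303 = 6*(-1703/576) + 1303 = -1703/96 + 1303 = 123385/96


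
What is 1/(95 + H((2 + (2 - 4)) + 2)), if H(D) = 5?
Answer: 1/100 ≈ 0.010000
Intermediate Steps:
1/(95 + H((2 + (2 - 4)) + 2)) = 1/(95 + 5) = 1/100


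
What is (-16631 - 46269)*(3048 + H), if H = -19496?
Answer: 1034579200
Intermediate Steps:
(-16631 - 46269)*(3048 + H) = (-16631 - 46269)*(3048 - 19496) = -62900*(-16448) = 1034579200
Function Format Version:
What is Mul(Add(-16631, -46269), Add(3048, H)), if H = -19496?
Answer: 1034579200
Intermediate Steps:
Mul(Add(-16631, -46269), Add(3048, H)) = Mul(Add(-16631, -46269), Add(3048, -19496)) = Mul(-62900, -16448) = 1034579200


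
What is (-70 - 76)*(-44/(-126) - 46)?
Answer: 419896/63 ≈ 6665.0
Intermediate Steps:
(-70 - 76)*(-44/(-126) - 46) = -146*(-44*(-1/126) - 46) = -146*(22/63 - 46) = -146*(-2876/63) = 419896/63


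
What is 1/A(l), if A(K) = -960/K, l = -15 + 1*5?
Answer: 1/96 ≈ 0.010417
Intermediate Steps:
l = -10 (l = -15 + 5 = -10)
1/A(l) = 1/(-960/(-10)) = 1/(-960*(-⅒)) = 1/96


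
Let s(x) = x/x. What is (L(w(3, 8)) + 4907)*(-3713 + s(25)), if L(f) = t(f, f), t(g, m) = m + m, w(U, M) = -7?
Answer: -18162816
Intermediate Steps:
t(g, m) = 2*m
L(f) = 2*f
s(x) = 1
(L(w(3, 8)) + 4907)*(-3713 + s(25)) = (2*(-7) + 4907)*(-3713 + 1) = (-14 + 4907)*(-3712) = 4893*(-3712) = -18162816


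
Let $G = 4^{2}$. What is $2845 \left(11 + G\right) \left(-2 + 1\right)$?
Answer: $-76815$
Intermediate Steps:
$G = 16$
$2845 \left(11 + G\right) \left(-2 + 1\right) = 2845 \left(11 + 16\right) \left(-2 + 1\right) = 2845 \cdot 27 \left(-1\right) = 2845 \left(-27\right) = -76815$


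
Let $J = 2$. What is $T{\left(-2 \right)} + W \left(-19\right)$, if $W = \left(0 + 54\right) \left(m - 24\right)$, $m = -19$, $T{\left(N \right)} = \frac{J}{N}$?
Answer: $44117$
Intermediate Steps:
$T{\left(N \right)} = \frac{2}{N}$
$W = -2322$ ($W = \left(0 + 54\right) \left(-19 - 24\right) = 54 \left(-43\right) = -2322$)
$T{\left(-2 \right)} + W \left(-19\right) = \frac{2}{-2} - -44118 = 2 \left(- \frac{1}{2}\right) + 44118 = -1 + 44118 = 44117$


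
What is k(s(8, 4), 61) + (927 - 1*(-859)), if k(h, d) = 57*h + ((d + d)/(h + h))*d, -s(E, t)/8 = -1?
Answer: 21657/8 ≈ 2707.1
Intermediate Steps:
s(E, t) = 8 (s(E, t) = -8*(-1) = 8)
k(h, d) = 57*h + d²/h (k(h, d) = 57*h + ((2*d)/((2*h)))*d = 57*h + ((2*d)*(1/(2*h)))*d = 57*h + (d/h)*d = 57*h + d²/h)
k(s(8, 4), 61) + (927 - 1*(-859)) = (57*8 + 61²/8) + (927 - 1*(-859)) = (456 + 3721*(⅛)) + (927 + 859) = (456 + 3721/8) + 1786 = 7369/8 + 1786 = 21657/8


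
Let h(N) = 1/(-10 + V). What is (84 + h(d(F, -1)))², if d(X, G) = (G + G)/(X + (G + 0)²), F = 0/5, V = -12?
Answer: 3411409/484 ≈ 7048.4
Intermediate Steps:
F = 0 (F = 0*(⅕) = 0)
d(X, G) = 2*G/(X + G²) (d(X, G) = (2*G)/(X + G²) = 2*G/(X + G²))
h(N) = -1/22 (h(N) = 1/(-10 - 12) = 1/(-22) = -1/22)
(84 + h(d(F, -1)))² = (84 - 1/22)² = (1847/22)² = 3411409/484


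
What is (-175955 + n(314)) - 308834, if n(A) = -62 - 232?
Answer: -485083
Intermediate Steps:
n(A) = -294
(-175955 + n(314)) - 308834 = (-175955 - 294) - 308834 = -176249 - 308834 = -485083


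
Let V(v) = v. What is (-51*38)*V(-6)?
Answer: 11628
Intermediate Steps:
(-51*38)*V(-6) = -51*38*(-6) = -1938*(-6) = 11628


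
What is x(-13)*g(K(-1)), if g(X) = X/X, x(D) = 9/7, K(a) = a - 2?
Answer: 9/7 ≈ 1.2857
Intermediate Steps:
K(a) = -2 + a
x(D) = 9/7 (x(D) = 9*(1/7) = 9/7)
g(X) = 1
x(-13)*g(K(-1)) = (9/7)*1 = 9/7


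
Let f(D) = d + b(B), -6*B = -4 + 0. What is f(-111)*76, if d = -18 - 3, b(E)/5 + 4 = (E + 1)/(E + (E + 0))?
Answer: -2641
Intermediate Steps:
B = ⅔ (B = -(-4 + 0)/6 = -⅙*(-4) = ⅔ ≈ 0.66667)
b(E) = -20 + 5*(1 + E)/(2*E) (b(E) = -20 + 5*((E + 1)/(E + (E + 0))) = -20 + 5*((1 + E)/(E + E)) = -20 + 5*((1 + E)/((2*E))) = -20 + 5*((1 + E)*(1/(2*E))) = -20 + 5*((1 + E)/(2*E)) = -20 + 5*(1 + E)/(2*E))
d = -21
f(D) = -139/4 (f(D) = -21 + 5*(1 - 7*⅔)/(2*(⅔)) = -21 + (5/2)*(3/2)*(1 - 14/3) = -21 + (5/2)*(3/2)*(-11/3) = -21 - 55/4 = -139/4)
f(-111)*76 = -139/4*76 = -2641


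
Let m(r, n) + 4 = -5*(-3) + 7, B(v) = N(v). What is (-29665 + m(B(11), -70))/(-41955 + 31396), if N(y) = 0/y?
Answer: 29647/10559 ≈ 2.8077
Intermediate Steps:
N(y) = 0
B(v) = 0
m(r, n) = 18 (m(r, n) = -4 + (-5*(-3) + 7) = -4 + (15 + 7) = -4 + 22 = 18)
(-29665 + m(B(11), -70))/(-41955 + 31396) = (-29665 + 18)/(-41955 + 31396) = -29647/(-10559) = -29647*(-1/10559) = 29647/10559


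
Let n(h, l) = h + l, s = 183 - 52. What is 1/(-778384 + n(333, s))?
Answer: -1/777920 ≈ -1.2855e-6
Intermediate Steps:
s = 131
1/(-778384 + n(333, s)) = 1/(-778384 + (333 + 131)) = 1/(-778384 + 464) = 1/(-777920) = -1/777920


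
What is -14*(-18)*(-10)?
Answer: -2520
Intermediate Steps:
-14*(-18)*(-10) = 252*(-10) = -2520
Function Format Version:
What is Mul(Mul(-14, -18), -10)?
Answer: -2520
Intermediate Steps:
Mul(Mul(-14, -18), -10) = Mul(252, -10) = -2520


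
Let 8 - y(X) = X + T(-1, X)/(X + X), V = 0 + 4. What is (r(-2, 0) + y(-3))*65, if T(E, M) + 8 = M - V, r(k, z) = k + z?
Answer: 845/2 ≈ 422.50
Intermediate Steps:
V = 4
T(E, M) = -12 + M (T(E, M) = -8 + (M - 1*4) = -8 + (M - 4) = -8 + (-4 + M) = -12 + M)
y(X) = 8 - X - (-12 + X)/(2*X) (y(X) = 8 - (X + (-12 + X)/(X + X)) = 8 - (X + (-12 + X)/((2*X))) = 8 - (X + (1/(2*X))*(-12 + X)) = 8 - (X + (-12 + X)/(2*X)) = 8 + (-X - (-12 + X)/(2*X)) = 8 - X - (-12 + X)/(2*X))
(r(-2, 0) + y(-3))*65 = ((-2 + 0) + (15/2 - 1*(-3) + 6/(-3)))*65 = (-2 + (15/2 + 3 + 6*(-1/3)))*65 = (-2 + (15/2 + 3 - 2))*65 = (-2 + 17/2)*65 = (13/2)*65 = 845/2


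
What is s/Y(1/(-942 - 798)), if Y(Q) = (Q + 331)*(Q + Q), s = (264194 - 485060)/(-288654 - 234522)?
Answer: -13931122950/12554894261 ≈ -1.1096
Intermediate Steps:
s = 36811/87196 (s = -220866/(-523176) = -220866*(-1/523176) = 36811/87196 ≈ 0.42216)
Y(Q) = 2*Q*(331 + Q) (Y(Q) = (331 + Q)*(2*Q) = 2*Q*(331 + Q))
s/Y(1/(-942 - 798)) = 36811/(87196*((2*(331 + 1/(-942 - 798))/(-942 - 798)))) = 36811/(87196*((2*(331 + 1/(-1740))/(-1740)))) = 36811/(87196*((2*(-1/1740)*(331 - 1/1740)))) = 36811/(87196*((2*(-1/1740)*(575939/1740)))) = 36811/(87196*(-575939/1513800)) = (36811/87196)*(-1513800/575939) = -13931122950/12554894261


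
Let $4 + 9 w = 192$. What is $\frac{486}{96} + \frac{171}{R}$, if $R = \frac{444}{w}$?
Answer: $\frac{23279}{1776} \approx 13.108$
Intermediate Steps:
$w = \frac{188}{9}$ ($w = - \frac{4}{9} + \frac{1}{9} \cdot 192 = - \frac{4}{9} + \frac{64}{3} = \frac{188}{9} \approx 20.889$)
$R = \frac{999}{47}$ ($R = \frac{444}{\frac{188}{9}} = 444 \cdot \frac{9}{188} = \frac{999}{47} \approx 21.255$)
$\frac{486}{96} + \frac{171}{R} = \frac{486}{96} + \frac{171}{\frac{999}{47}} = 486 \cdot \frac{1}{96} + 171 \cdot \frac{47}{999} = \frac{81}{16} + \frac{893}{111} = \frac{23279}{1776}$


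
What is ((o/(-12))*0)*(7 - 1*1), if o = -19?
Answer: 0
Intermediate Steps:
((o/(-12))*0)*(7 - 1*1) = (-19/(-12)*0)*(7 - 1*1) = (-19*(-1/12)*0)*(7 - 1) = ((19/12)*0)*6 = 0*6 = 0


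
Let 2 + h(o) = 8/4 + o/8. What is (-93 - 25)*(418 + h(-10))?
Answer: -98353/2 ≈ -49177.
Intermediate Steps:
h(o) = o/8 (h(o) = -2 + (8/4 + o/8) = -2 + (8*(1/4) + o*(1/8)) = -2 + (2 + o/8) = o/8)
(-93 - 25)*(418 + h(-10)) = (-93 - 25)*(418 + (1/8)*(-10)) = -118*(418 - 5/4) = -118*1667/4 = -98353/2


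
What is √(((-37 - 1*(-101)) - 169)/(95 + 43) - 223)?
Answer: I*√473478/46 ≈ 14.959*I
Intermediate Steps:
√(((-37 - 1*(-101)) - 169)/(95 + 43) - 223) = √(((-37 + 101) - 169)/138 - 223) = √((64 - 169)*(1/138) - 223) = √(-105*1/138 - 223) = √(-35/46 - 223) = √(-10293/46) = I*√473478/46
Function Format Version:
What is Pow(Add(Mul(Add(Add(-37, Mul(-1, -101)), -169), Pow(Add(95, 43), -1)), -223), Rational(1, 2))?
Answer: Mul(Rational(1, 46), I, Pow(473478, Rational(1, 2))) ≈ Mul(14.959, I)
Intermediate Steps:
Pow(Add(Mul(Add(Add(-37, Mul(-1, -101)), -169), Pow(Add(95, 43), -1)), -223), Rational(1, 2)) = Pow(Add(Mul(Add(Add(-37, 101), -169), Pow(138, -1)), -223), Rational(1, 2)) = Pow(Add(Mul(Add(64, -169), Rational(1, 138)), -223), Rational(1, 2)) = Pow(Add(Mul(-105, Rational(1, 138)), -223), Rational(1, 2)) = Pow(Add(Rational(-35, 46), -223), Rational(1, 2)) = Pow(Rational(-10293, 46), Rational(1, 2)) = Mul(Rational(1, 46), I, Pow(473478, Rational(1, 2)))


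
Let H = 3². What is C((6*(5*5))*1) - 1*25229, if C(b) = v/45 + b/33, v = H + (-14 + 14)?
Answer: -1387334/55 ≈ -25224.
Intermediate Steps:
H = 9
v = 9 (v = 9 + (-14 + 14) = 9 + 0 = 9)
C(b) = ⅕ + b/33 (C(b) = 9/45 + b/33 = 9*(1/45) + b*(1/33) = ⅕ + b/33)
C((6*(5*5))*1) - 1*25229 = (⅕ + ((6*(5*5))*1)/33) - 1*25229 = (⅕ + ((6*25)*1)/33) - 25229 = (⅕ + (150*1)/33) - 25229 = (⅕ + (1/33)*150) - 25229 = (⅕ + 50/11) - 25229 = 261/55 - 25229 = -1387334/55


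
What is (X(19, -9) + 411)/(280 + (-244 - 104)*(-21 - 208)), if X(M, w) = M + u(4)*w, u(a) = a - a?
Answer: 215/39986 ≈ 0.0053769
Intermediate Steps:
u(a) = 0
X(M, w) = M (X(M, w) = M + 0*w = M + 0 = M)
(X(19, -9) + 411)/(280 + (-244 - 104)*(-21 - 208)) = (19 + 411)/(280 + (-244 - 104)*(-21 - 208)) = 430/(280 - 348*(-229)) = 430/(280 + 79692) = 430/79972 = 430*(1/79972) = 215/39986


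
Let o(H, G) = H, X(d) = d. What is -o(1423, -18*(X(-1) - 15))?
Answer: -1423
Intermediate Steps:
-o(1423, -18*(X(-1) - 15)) = -1*1423 = -1423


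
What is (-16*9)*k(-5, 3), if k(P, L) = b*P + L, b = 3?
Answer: 1728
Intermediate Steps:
k(P, L) = L + 3*P (k(P, L) = 3*P + L = L + 3*P)
(-16*9)*k(-5, 3) = (-16*9)*(3 + 3*(-5)) = -144*(3 - 15) = -144*(-12) = 1728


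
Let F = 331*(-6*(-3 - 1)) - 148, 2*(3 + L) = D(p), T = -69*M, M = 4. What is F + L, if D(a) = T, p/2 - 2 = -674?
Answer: 7655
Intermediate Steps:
p = -1344 (p = 4 + 2*(-674) = 4 - 1348 = -1344)
T = -276 (T = -69*4 = -276)
D(a) = -276
L = -141 (L = -3 + (½)*(-276) = -3 - 138 = -141)
F = 7796 (F = 331*(-6*(-4)) - 148 = 331*24 - 148 = 7944 - 148 = 7796)
F + L = 7796 - 141 = 7655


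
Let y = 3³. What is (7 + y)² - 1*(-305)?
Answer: 1461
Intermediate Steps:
y = 27
(7 + y)² - 1*(-305) = (7 + 27)² - 1*(-305) = 34² + 305 = 1156 + 305 = 1461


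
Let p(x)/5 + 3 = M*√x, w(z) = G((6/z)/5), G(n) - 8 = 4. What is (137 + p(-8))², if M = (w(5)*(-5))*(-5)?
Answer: -17985116 + 732000*I*√2 ≈ -1.7985e+7 + 1.0352e+6*I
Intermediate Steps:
G(n) = 12 (G(n) = 8 + 4 = 12)
w(z) = 12
M = 300 (M = (12*(-5))*(-5) = -60*(-5) = 300)
p(x) = -15 + 1500*√x (p(x) = -15 + 5*(300*√x) = -15 + 1500*√x)
(137 + p(-8))² = (137 + (-15 + 1500*√(-8)))² = (137 + (-15 + 1500*(2*I*√2)))² = (137 + (-15 + 3000*I*√2))² = (122 + 3000*I*√2)²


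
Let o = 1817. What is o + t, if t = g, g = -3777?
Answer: -1960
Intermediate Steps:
t = -3777
o + t = 1817 - 3777 = -1960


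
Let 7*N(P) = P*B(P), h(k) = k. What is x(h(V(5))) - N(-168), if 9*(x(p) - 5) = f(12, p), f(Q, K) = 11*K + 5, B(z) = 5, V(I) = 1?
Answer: 1141/9 ≈ 126.78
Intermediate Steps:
N(P) = 5*P/7 (N(P) = (P*5)/7 = (5*P)/7 = 5*P/7)
f(Q, K) = 5 + 11*K
x(p) = 50/9 + 11*p/9 (x(p) = 5 + (5 + 11*p)/9 = 5 + (5/9 + 11*p/9) = 50/9 + 11*p/9)
x(h(V(5))) - N(-168) = (50/9 + (11/9)*1) - 5*(-168)/7 = (50/9 + 11/9) - 1*(-120) = 61/9 + 120 = 1141/9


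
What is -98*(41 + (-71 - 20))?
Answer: 4900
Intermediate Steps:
-98*(41 + (-71 - 20)) = -98*(41 - 91) = -98*(-50) = 4900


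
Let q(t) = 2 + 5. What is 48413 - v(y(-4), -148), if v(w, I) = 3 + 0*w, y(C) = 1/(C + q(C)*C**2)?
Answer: 48410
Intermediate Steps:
q(t) = 7
y(C) = 1/(C + 7*C**2)
v(w, I) = 3 (v(w, I) = 3 + 0 = 3)
48413 - v(y(-4), -148) = 48413 - 1*3 = 48413 - 3 = 48410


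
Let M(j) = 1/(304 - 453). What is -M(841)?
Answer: 1/149 ≈ 0.0067114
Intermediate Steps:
M(j) = -1/149 (M(j) = 1/(-149) = -1/149)
-M(841) = -1*(-1/149) = 1/149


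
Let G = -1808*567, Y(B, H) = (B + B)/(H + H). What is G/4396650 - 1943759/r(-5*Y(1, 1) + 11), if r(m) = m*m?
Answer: -1424344152041/26379900 ≈ -53994.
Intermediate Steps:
Y(B, H) = B/H (Y(B, H) = (2*B)/((2*H)) = (2*B)*(1/(2*H)) = B/H)
r(m) = m²
G = -1025136
G/4396650 - 1943759/r(-5*Y(1, 1) + 11) = -1025136/4396650 - 1943759/(-5/1 + 11)² = -1025136*1/4396650 - 1943759/(-5 + 11)² = -170856/732775 - 1943759/(-5*1 + 11)² = -170856/732775 - 1943759/(-5 + 11)² = -170856/732775 - 1943759/(6²) = -170856/732775 - 1943759/36 = -1424344152041/26379900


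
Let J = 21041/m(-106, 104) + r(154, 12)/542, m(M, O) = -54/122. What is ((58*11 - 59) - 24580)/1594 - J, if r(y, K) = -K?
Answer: 554263703885/11663298 ≈ 47522.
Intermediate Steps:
m(M, O) = -27/61 (m(M, O) = -54*1/122 = -27/61)
J = -347828933/7317 (J = 21041/(-27/61) - 1*12/542 = 21041*(-61/27) - 12*1/542 = -1283501/27 - 6/271 = -347828933/7317 ≈ -47537.)
((58*11 - 59) - 24580)/1594 - J = ((58*11 - 59) - 24580)/1594 - 1*(-347828933/7317) = ((638 - 59) - 24580)*(1/1594) + 347828933/7317 = (579 - 24580)*(1/1594) + 347828933/7317 = -24001*1/1594 + 347828933/7317 = -24001/1594 + 347828933/7317 = 554263703885/11663298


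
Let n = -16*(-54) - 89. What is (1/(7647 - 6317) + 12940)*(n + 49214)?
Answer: 45280038831/70 ≈ 6.4686e+8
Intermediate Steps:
n = 775 (n = 864 - 89 = 775)
(1/(7647 - 6317) + 12940)*(n + 49214) = (1/(7647 - 6317) + 12940)*(775 + 49214) = (1/1330 + 12940)*49989 = (17210201/1330)*49989 = 45280038831/70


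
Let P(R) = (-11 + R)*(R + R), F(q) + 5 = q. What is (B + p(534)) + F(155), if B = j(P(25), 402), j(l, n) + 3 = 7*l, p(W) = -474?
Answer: 4573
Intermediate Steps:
F(q) = -5 + q
P(R) = 2*R*(-11 + R) (P(R) = (-11 + R)*(2*R) = 2*R*(-11 + R))
j(l, n) = -3 + 7*l
B = 4897 (B = -3 + 7*(2*25*(-11 + 25)) = -3 + 7*(2*25*14) = -3 + 7*700 = -3 + 4900 = 4897)
(B + p(534)) + F(155) = (4897 - 474) + (-5 + 155) = 4423 + 150 = 4573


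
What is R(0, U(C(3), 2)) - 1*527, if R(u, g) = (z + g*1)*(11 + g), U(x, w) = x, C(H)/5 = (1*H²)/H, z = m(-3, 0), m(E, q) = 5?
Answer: -7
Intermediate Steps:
z = 5
C(H) = 5*H (C(H) = 5*((1*H²)/H) = 5*(H²/H) = 5*H)
R(u, g) = (5 + g)*(11 + g) (R(u, g) = (5 + g*1)*(11 + g) = (5 + g)*(11 + g))
R(0, U(C(3), 2)) - 1*527 = (55 + (5*3)² + 16*(5*3)) - 1*527 = (55 + 15² + 16*15) - 527 = (55 + 225 + 240) - 527 = 520 - 527 = -7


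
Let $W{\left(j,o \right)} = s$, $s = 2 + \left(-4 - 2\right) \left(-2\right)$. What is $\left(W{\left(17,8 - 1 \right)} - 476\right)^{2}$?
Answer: $213444$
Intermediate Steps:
$s = 14$ ($s = 2 + \left(-4 - 2\right) \left(-2\right) = 2 - -12 = 2 + 12 = 14$)
$W{\left(j,o \right)} = 14$
$\left(W{\left(17,8 - 1 \right)} - 476\right)^{2} = \left(14 - 476\right)^{2} = \left(-462\right)^{2} = 213444$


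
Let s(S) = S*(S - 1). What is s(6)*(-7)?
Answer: -210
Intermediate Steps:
s(S) = S*(-1 + S)
s(6)*(-7) = (6*(-1 + 6))*(-7) = (6*5)*(-7) = 30*(-7) = -210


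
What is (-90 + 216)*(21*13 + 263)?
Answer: 67536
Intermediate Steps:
(-90 + 216)*(21*13 + 263) = 126*(273 + 263) = 126*536 = 67536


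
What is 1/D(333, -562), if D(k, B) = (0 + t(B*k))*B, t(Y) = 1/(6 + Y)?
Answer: 93570/281 ≈ 332.99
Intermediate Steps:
D(k, B) = B/(6 + B*k) (D(k, B) = (0 + 1/(6 + B*k))*B = B/(6 + B*k))
1/D(333, -562) = 1/(-562/(6 - 562*333)) = 1/(-562/(6 - 187146)) = 1/(-562/(-187140)) = 1/(-562*(-1/187140)) = 1/(281/93570) = 93570/281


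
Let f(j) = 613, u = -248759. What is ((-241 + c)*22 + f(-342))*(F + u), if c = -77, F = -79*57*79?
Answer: 3858497968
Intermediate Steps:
F = -355737 (F = -4503*79 = -355737)
((-241 + c)*22 + f(-342))*(F + u) = ((-241 - 77)*22 + 613)*(-355737 - 248759) = (-318*22 + 613)*(-604496) = (-6996 + 613)*(-604496) = -6383*(-604496) = 3858497968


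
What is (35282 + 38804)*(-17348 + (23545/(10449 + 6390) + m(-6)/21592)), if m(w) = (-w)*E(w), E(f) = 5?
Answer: -116815291690295201/90896922 ≈ -1.2851e+9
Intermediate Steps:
m(w) = -5*w (m(w) = -w*5 = -5*w)
(35282 + 38804)*(-17348 + (23545/(10449 + 6390) + m(-6)/21592)) = (35282 + 38804)*(-17348 + (23545/(10449 + 6390) - 5*(-6)/21592)) = 74086*(-17348 + (23545/16839 + 30*(1/21592))) = 74086*(-17348 + (23545*(1/16839) + 15/10796)) = 74086*(-17348 + (23545/16839 + 15/10796)) = 74086*(-17348 + 254444405/181793844) = 74086*(-3153505161307/181793844) = -116815291690295201/90896922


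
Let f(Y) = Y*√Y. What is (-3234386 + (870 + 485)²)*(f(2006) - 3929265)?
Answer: 5494530934665 - 2805112166*√2006 ≈ 5.3689e+12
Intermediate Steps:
f(Y) = Y^(3/2)
(-3234386 + (870 + 485)²)*(f(2006) - 3929265) = (-3234386 + (870 + 485)²)*(2006^(3/2) - 3929265) = (-3234386 + 1355²)*(2006*√2006 - 3929265) = (-3234386 + 1836025)*(-3929265 + 2006*√2006) = -1398361*(-3929265 + 2006*√2006) = 5494530934665 - 2805112166*√2006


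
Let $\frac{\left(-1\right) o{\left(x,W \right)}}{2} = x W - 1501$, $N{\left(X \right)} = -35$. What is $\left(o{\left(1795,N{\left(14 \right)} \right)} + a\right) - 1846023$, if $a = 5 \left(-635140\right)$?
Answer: $-4893071$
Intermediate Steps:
$a = -3175700$
$o{\left(x,W \right)} = 3002 - 2 W x$ ($o{\left(x,W \right)} = - 2 \left(x W - 1501\right) = - 2 \left(W x - 1501\right) = - 2 \left(-1501 + W x\right) = 3002 - 2 W x$)
$\left(o{\left(1795,N{\left(14 \right)} \right)} + a\right) - 1846023 = \left(\left(3002 - \left(-70\right) 1795\right) - 3175700\right) - 1846023 = \left(\left(3002 + 125650\right) - 3175700\right) - 1846023 = \left(128652 - 3175700\right) - 1846023 = -3047048 - 1846023 = -4893071$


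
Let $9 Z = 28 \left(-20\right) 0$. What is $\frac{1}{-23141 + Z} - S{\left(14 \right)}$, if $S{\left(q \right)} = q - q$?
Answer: $- \frac{1}{23141} \approx -4.3213 \cdot 10^{-5}$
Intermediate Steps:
$S{\left(q \right)} = 0$
$Z = 0$ ($Z = \frac{28 \left(-20\right) 0}{9} = \frac{\left(-560\right) 0}{9} = \frac{1}{9} \cdot 0 = 0$)
$\frac{1}{-23141 + Z} - S{\left(14 \right)} = \frac{1}{-23141 + 0} - 0 = \frac{1}{-23141} + 0 = - \frac{1}{23141} + 0 = - \frac{1}{23141}$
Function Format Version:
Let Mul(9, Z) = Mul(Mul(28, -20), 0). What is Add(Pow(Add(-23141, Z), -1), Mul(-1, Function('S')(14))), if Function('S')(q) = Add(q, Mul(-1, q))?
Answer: Rational(-1, 23141) ≈ -4.3213e-5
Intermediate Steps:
Function('S')(q) = 0
Z = 0 (Z = Mul(Rational(1, 9), Mul(Mul(28, -20), 0)) = Mul(Rational(1, 9), Mul(-560, 0)) = Mul(Rational(1, 9), 0) = 0)
Add(Pow(Add(-23141, Z), -1), Mul(-1, Function('S')(14))) = Add(Pow(Add(-23141, 0), -1), Mul(-1, 0)) = Add(Pow(-23141, -1), 0) = Add(Rational(-1, 23141), 0) = Rational(-1, 23141)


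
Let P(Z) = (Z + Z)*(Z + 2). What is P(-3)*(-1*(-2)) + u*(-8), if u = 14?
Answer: -100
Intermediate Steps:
P(Z) = 2*Z*(2 + Z) (P(Z) = (2*Z)*(2 + Z) = 2*Z*(2 + Z))
P(-3)*(-1*(-2)) + u*(-8) = (2*(-3)*(2 - 3))*(-1*(-2)) + 14*(-8) = (2*(-3)*(-1))*2 - 112 = 6*2 - 112 = 12 - 112 = -100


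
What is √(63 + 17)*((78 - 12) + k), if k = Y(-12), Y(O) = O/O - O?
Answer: 316*√5 ≈ 706.60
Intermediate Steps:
Y(O) = 1 - O
k = 13 (k = 1 - 1*(-12) = 1 + 12 = 13)
√(63 + 17)*((78 - 12) + k) = √(63 + 17)*((78 - 12) + 13) = √80*(66 + 13) = (4*√5)*79 = 316*√5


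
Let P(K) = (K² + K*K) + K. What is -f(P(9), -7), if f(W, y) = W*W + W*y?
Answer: -28044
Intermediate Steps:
P(K) = K + 2*K² (P(K) = (K² + K²) + K = 2*K² + K = K + 2*K²)
f(W, y) = W² + W*y
-f(P(9), -7) = -9*(1 + 2*9)*(9*(1 + 2*9) - 7) = -9*(1 + 18)*(9*(1 + 18) - 7) = -9*19*(9*19 - 7) = -171*(171 - 7) = -171*164 = -1*28044 = -28044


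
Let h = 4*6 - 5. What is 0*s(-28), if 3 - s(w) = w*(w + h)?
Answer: 0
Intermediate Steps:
h = 19 (h = 24 - 5 = 19)
s(w) = 3 - w*(19 + w) (s(w) = 3 - w*(w + 19) = 3 - w*(19 + w))
0*s(-28) = 0*(3 - 1*(-28)² - 19*(-28)) = 0*(3 - 1*784 + 532) = 0*(3 - 784 + 532) = 0*(-249) = 0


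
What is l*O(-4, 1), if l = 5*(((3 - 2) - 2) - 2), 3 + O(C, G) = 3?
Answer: 0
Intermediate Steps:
O(C, G) = 0 (O(C, G) = -3 + 3 = 0)
l = -15 (l = 5*((1 - 2) - 2) = 5*(-1 - 2) = 5*(-3) = -15)
l*O(-4, 1) = -15*0 = 0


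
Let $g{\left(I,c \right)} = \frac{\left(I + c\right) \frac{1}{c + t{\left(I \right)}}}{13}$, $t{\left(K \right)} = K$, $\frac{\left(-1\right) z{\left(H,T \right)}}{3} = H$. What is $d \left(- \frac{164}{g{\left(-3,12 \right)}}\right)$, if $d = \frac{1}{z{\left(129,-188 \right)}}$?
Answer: $\frac{2132}{387} \approx 5.509$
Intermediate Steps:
$z{\left(H,T \right)} = - 3 H$
$g{\left(I,c \right)} = \frac{1}{13}$ ($g{\left(I,c \right)} = \frac{\left(I + c\right) \frac{1}{c + I}}{13} = \frac{I + c}{I + c} \frac{1}{13} = 1 \cdot \frac{1}{13} = \frac{1}{13}$)
$d = - \frac{1}{387}$ ($d = \frac{1}{\left(-3\right) 129} = \frac{1}{-387} = - \frac{1}{387} \approx -0.002584$)
$d \left(- \frac{164}{g{\left(-3,12 \right)}}\right) = - \frac{\left(-164\right) \frac{1}{\frac{1}{13}}}{387} = - \frac{\left(-164\right) 13}{387} = \left(- \frac{1}{387}\right) \left(-2132\right) = \frac{2132}{387}$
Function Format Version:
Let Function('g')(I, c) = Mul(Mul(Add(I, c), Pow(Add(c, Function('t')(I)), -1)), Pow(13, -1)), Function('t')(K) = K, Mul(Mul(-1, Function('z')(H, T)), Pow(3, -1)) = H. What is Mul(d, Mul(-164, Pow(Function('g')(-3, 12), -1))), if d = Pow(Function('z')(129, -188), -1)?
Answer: Rational(2132, 387) ≈ 5.5090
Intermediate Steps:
Function('z')(H, T) = Mul(-3, H)
Function('g')(I, c) = Rational(1, 13) (Function('g')(I, c) = Mul(Mul(Add(I, c), Pow(Add(c, I), -1)), Pow(13, -1)) = Mul(Mul(Add(I, c), Pow(Add(I, c), -1)), Rational(1, 13)) = Mul(1, Rational(1, 13)) = Rational(1, 13))
d = Rational(-1, 387) (d = Pow(Mul(-3, 129), -1) = Pow(-387, -1) = Rational(-1, 387) ≈ -0.0025840)
Mul(d, Mul(-164, Pow(Function('g')(-3, 12), -1))) = Mul(Rational(-1, 387), Mul(-164, Pow(Rational(1, 13), -1))) = Mul(Rational(-1, 387), Mul(-164, 13)) = Mul(Rational(-1, 387), -2132) = Rational(2132, 387)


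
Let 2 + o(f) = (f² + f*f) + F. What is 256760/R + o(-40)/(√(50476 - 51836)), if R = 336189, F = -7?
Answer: 5240/6861 - 3191*I*√85/340 ≈ 0.76374 - 86.528*I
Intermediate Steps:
o(f) = -9 + 2*f² (o(f) = -2 + ((f² + f*f) - 7) = -2 + ((f² + f²) - 7) = -2 + (2*f² - 7) = -2 + (-7 + 2*f²) = -9 + 2*f²)
256760/R + o(-40)/(√(50476 - 51836)) = 256760/336189 + (-9 + 2*(-40)²)/(√(50476 - 51836)) = 256760*(1/336189) + (-9 + 2*1600)/(√(-1360)) = 5240/6861 + (-9 + 3200)/((4*I*√85)) = 5240/6861 + 3191*(-I*√85/340) = 5240/6861 - 3191*I*√85/340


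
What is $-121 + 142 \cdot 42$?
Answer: $5843$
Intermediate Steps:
$-121 + 142 \cdot 42 = -121 + 5964 = 5843$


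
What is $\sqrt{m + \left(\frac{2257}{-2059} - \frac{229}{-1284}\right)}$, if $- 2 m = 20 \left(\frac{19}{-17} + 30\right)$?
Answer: $\frac{7 i \sqrt{2986035605507703}}{22471926} \approx 17.022 i$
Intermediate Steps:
$m = - \frac{4910}{17}$ ($m = - \frac{20 \left(\frac{19}{-17} + 30\right)}{2} = - \frac{20 \left(19 \left(- \frac{1}{17}\right) + 30\right)}{2} = - \frac{20 \left(- \frac{19}{17} + 30\right)}{2} = - \frac{20 \cdot \frac{491}{17}}{2} = \left(- \frac{1}{2}\right) \frac{9820}{17} = - \frac{4910}{17} \approx -288.82$)
$\sqrt{m + \left(\frac{2257}{-2059} - \frac{229}{-1284}\right)} = \sqrt{- \frac{4910}{17} + \left(\frac{2257}{-2059} - \frac{229}{-1284}\right)} = \sqrt{- \frac{4910}{17} + \left(2257 \left(- \frac{1}{2059}\right) - - \frac{229}{1284}\right)} = \sqrt{- \frac{4910}{17} + \left(- \frac{2257}{2059} + \frac{229}{1284}\right)} = \sqrt{- \frac{4910}{17} - \frac{2426477}{2643756}} = \sqrt{- \frac{13022092069}{44943852}} = \frac{7 i \sqrt{2986035605507703}}{22471926}$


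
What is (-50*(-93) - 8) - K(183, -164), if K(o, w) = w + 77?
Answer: 4729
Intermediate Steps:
K(o, w) = 77 + w
(-50*(-93) - 8) - K(183, -164) = (-50*(-93) - 8) - (77 - 164) = (4650 - 8) - 1*(-87) = 4642 + 87 = 4729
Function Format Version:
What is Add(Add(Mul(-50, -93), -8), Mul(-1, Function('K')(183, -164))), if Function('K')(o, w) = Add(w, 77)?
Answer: 4729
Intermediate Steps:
Function('K')(o, w) = Add(77, w)
Add(Add(Mul(-50, -93), -8), Mul(-1, Function('K')(183, -164))) = Add(Add(Mul(-50, -93), -8), Mul(-1, Add(77, -164))) = Add(Add(4650, -8), Mul(-1, -87)) = Add(4642, 87) = 4729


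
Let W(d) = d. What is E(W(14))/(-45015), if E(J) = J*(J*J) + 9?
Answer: -2753/45015 ≈ -0.061157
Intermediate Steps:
E(J) = 9 + J**3 (E(J) = J*J**2 + 9 = J**3 + 9 = 9 + J**3)
E(W(14))/(-45015) = (9 + 14**3)/(-45015) = (9 + 2744)*(-1/45015) = 2753*(-1/45015) = -2753/45015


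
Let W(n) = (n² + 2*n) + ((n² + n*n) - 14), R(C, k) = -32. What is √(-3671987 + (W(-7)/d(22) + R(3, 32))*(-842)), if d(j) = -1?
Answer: I*√3544845 ≈ 1882.8*I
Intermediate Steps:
W(n) = -14 + 2*n + 3*n² (W(n) = (n² + 2*n) + ((n² + n²) - 14) = (n² + 2*n) + (2*n² - 14) = (n² + 2*n) + (-14 + 2*n²) = -14 + 2*n + 3*n²)
√(-3671987 + (W(-7)/d(22) + R(3, 32))*(-842)) = √(-3671987 + ((-14 + 2*(-7) + 3*(-7)²)/(-1) - 32)*(-842)) = √(-3671987 + ((-14 - 14 + 3*49)*(-1) - 32)*(-842)) = √(-3671987 + ((-14 - 14 + 147)*(-1) - 32)*(-842)) = √(-3671987 + (119*(-1) - 32)*(-842)) = √(-3671987 + (-119 - 32)*(-842)) = √(-3671987 - 151*(-842)) = √(-3671987 + 127142) = √(-3544845) = I*√3544845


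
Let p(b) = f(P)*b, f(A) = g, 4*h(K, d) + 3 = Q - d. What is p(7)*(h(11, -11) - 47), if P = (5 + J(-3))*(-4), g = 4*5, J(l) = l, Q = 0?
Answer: -6300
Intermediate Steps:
h(K, d) = -3/4 - d/4 (h(K, d) = -3/4 + (0 - d)/4 = -3/4 + (-d)/4 = -3/4 - d/4)
g = 20
P = -8 (P = (5 - 3)*(-4) = 2*(-4) = -8)
f(A) = 20
p(b) = 20*b
p(7)*(h(11, -11) - 47) = (20*7)*((-3/4 - 1/4*(-11)) - 47) = 140*((-3/4 + 11/4) - 47) = 140*(2 - 47) = 140*(-45) = -6300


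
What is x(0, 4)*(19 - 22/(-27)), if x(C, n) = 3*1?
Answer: 535/9 ≈ 59.444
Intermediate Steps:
x(C, n) = 3
x(0, 4)*(19 - 22/(-27)) = 3*(19 - 22/(-27)) = 3*(19 - 22*(-1/27)) = 3*(19 + 22/27) = 3*(535/27) = 535/9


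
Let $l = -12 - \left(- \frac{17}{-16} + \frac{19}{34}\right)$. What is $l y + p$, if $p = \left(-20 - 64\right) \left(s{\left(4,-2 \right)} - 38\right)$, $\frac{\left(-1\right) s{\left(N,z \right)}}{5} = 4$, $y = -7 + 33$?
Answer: $\frac{614427}{136} \approx 4517.8$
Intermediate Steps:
$y = 26$
$l = - \frac{3705}{272}$ ($l = -12 - \left(\left(-17\right) \left(- \frac{1}{16}\right) + 19 \cdot \frac{1}{34}\right) = -12 - \left(\frac{17}{16} + \frac{19}{34}\right) = -12 - \frac{441}{272} = - \frac{3705}{272} \approx -13.621$)
$s{\left(N,z \right)} = -20$ ($s{\left(N,z \right)} = \left(-5\right) 4 = -20$)
$p = 4872$ ($p = \left(-20 - 64\right) \left(-20 - 38\right) = \left(-84\right) \left(-58\right) = 4872$)
$l y + p = \left(- \frac{3705}{272}\right) 26 + 4872 = - \frac{48165}{136} + 4872 = \frac{614427}{136}$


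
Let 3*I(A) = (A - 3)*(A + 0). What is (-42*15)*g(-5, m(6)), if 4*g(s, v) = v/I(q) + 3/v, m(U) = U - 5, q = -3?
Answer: -1995/4 ≈ -498.75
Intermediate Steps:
I(A) = A*(-3 + A)/3 (I(A) = ((A - 3)*(A + 0))/3 = ((-3 + A)*A)/3 = (A*(-3 + A))/3 = A*(-3 + A)/3)
m(U) = -5 + U
g(s, v) = v/24 + 3/(4*v) (g(s, v) = (v/(((1/3)*(-3)*(-3 - 3))) + 3/v)/4 = (v/(((1/3)*(-3)*(-6))) + 3/v)/4 = (v/6 + 3/v)/4 = (3/v + v/6)/4 = v/24 + 3/(4*v))
(-42*15)*g(-5, m(6)) = (-42*15)*((18 + (-5 + 6)**2)/(24*(-5 + 6))) = -105*(18 + 1**2)/(4*1) = -105*(18 + 1)/4 = -105*19/4 = -630*19/24 = -1995/4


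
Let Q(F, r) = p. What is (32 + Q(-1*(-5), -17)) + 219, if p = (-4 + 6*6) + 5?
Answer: 288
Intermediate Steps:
p = 37 (p = (-4 + 36) + 5 = 32 + 5 = 37)
Q(F, r) = 37
(32 + Q(-1*(-5), -17)) + 219 = (32 + 37) + 219 = 69 + 219 = 288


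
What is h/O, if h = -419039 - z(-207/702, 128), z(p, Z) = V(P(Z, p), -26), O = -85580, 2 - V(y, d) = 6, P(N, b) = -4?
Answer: 83807/17116 ≈ 4.8964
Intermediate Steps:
V(y, d) = -4 (V(y, d) = 2 - 1*6 = 2 - 6 = -4)
z(p, Z) = -4
h = -419035 (h = -419039 - 1*(-4) = -419039 + 4 = -419035)
h/O = -419035/(-85580) = -419035*(-1/85580) = 83807/17116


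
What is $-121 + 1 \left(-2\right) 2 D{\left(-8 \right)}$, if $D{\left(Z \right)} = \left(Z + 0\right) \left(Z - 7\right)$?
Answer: $-601$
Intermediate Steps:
$D{\left(Z \right)} = Z \left(-7 + Z\right)$
$-121 + 1 \left(-2\right) 2 D{\left(-8 \right)} = -121 + 1 \left(-2\right) 2 \left(- 8 \left(-7 - 8\right)\right) = -121 + \left(-2\right) 2 \left(\left(-8\right) \left(-15\right)\right) = -121 - 480 = -601$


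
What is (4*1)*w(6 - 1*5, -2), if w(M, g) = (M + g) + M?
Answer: 0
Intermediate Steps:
w(M, g) = g + 2*M
(4*1)*w(6 - 1*5, -2) = (4*1)*(-2 + 2*(6 - 1*5)) = 4*(-2 + 2*(6 - 5)) = 4*(-2 + 2*1) = 4*(-2 + 2) = 4*0 = 0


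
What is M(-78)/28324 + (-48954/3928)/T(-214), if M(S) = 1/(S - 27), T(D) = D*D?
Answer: -18221257721/66873325980720 ≈ -0.00027247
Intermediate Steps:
T(D) = D²
M(S) = 1/(-27 + S)
M(-78)/28324 + (-48954/3928)/T(-214) = 1/(-27 - 78*28324) + (-48954/3928)/((-214)²) = (1/28324)/(-105) - 48954*1/3928/45796 = -1/105*1/28324 - 24477/1964*1/45796 = -1/2974020 - 24477/89943344 = -18221257721/66873325980720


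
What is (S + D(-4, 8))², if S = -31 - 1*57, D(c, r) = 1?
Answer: 7569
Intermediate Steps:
S = -88 (S = -31 - 57 = -88)
(S + D(-4, 8))² = (-88 + 1)² = (-87)² = 7569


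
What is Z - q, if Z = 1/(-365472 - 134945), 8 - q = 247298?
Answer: 123748119929/500417 ≈ 2.4729e+5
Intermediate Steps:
q = -247290 (q = 8 - 1*247298 = 8 - 247298 = -247290)
Z = -1/500417 (Z = 1/(-500417) = -1/500417 ≈ -1.9983e-6)
Z - q = -1/500417 - 1*(-247290) = -1/500417 + 247290 = 123748119929/500417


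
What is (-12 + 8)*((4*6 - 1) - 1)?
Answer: -88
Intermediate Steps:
(-12 + 8)*((4*6 - 1) - 1) = -4*((24 - 1) - 1) = -4*(23 - 1) = -4*22 = -88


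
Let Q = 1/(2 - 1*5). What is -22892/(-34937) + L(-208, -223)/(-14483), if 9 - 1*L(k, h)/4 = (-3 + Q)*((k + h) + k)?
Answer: 89707192/72284653 ≈ 1.2410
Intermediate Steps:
Q = -⅓ (Q = 1/(2 - 5) = 1/(-3) = 1*(-⅓) = -⅓ ≈ -0.33333)
L(k, h) = 36 + 40*h/3 + 80*k/3 (L(k, h) = 36 - 4*(-3 - ⅓)*((k + h) + k) = 36 - (-40)*((h + k) + k)/3 = 36 - (-40)*(h + 2*k)/3 = 36 - 4*(-20*k/3 - 10*h/3) = 36 + (40*h/3 + 80*k/3) = 36 + 40*h/3 + 80*k/3)
-22892/(-34937) + L(-208, -223)/(-14483) = -22892/(-34937) + (36 + (40/3)*(-223) + (80/3)*(-208))/(-14483) = -22892*(-1/34937) + (36 - 8920/3 - 16640/3)*(-1/14483) = 22892/34937 - 8484*(-1/14483) = 22892/34937 + 1212/2069 = 89707192/72284653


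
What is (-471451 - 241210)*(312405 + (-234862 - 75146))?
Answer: -1708248417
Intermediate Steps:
(-471451 - 241210)*(312405 + (-234862 - 75146)) = -712661*(312405 - 310008) = -712661*2397 = -1708248417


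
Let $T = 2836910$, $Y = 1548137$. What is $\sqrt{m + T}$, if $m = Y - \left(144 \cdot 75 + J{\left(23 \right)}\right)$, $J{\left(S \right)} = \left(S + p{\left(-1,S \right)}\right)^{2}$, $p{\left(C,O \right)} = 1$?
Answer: $\sqrt{4373671} \approx 2091.3$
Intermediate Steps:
$J{\left(S \right)} = \left(1 + S\right)^{2}$ ($J{\left(S \right)} = \left(S + 1\right)^{2} = \left(1 + S\right)^{2}$)
$m = 1536761$ ($m = 1548137 - \left(144 \cdot 75 + \left(1 + 23\right)^{2}\right) = 1548137 - \left(10800 + 24^{2}\right) = 1548137 - \left(10800 + 576\right) = 1548137 - 11376 = 1536761$)
$\sqrt{m + T} = \sqrt{1536761 + 2836910} = \sqrt{4373671}$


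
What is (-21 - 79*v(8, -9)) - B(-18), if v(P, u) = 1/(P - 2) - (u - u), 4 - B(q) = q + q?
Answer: -445/6 ≈ -74.167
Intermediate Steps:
B(q) = 4 - 2*q (B(q) = 4 - (q + q) = 4 - 2*q)
v(P, u) = 1/(-2 + P) (v(P, u) = 1/(-2 + P) - 1*0 = 1/(-2 + P) + 0 = 1/(-2 + P))
(-21 - 79*v(8, -9)) - B(-18) = (-21 - 79/(-2 + 8)) - (4 - 2*(-18)) = (-21 - 79/6) - (4 + 36) = (-21 - 79*⅙) - 1*40 = (-21 - 79/6) - 40 = -205/6 - 40 = -445/6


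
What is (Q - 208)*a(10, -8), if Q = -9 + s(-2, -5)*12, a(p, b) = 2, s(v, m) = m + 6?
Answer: -410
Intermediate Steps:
s(v, m) = 6 + m
Q = 3 (Q = -9 + (6 - 5)*12 = -9 + 1*12 = -9 + 12 = 3)
(Q - 208)*a(10, -8) = (3 - 208)*2 = -205*2 = -410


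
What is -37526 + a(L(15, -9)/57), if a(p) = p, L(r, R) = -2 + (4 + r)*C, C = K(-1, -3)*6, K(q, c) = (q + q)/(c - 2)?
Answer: -10694692/285 ≈ -37525.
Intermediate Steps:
K(q, c) = 2*q/(-2 + c) (K(q, c) = (2*q)/(-2 + c) = 2*q/(-2 + c))
C = 12/5 (C = (2*(-1)/(-2 - 3))*6 = (2*(-1)/(-5))*6 = (2*(-1)*(-⅕))*6 = (⅖)*6 = 12/5 ≈ 2.4000)
L(r, R) = 38/5 + 12*r/5 (L(r, R) = -2 + (4 + r)*(12/5) = -2 + (48/5 + 12*r/5) = 38/5 + 12*r/5)
-37526 + a(L(15, -9)/57) = -37526 + (38/5 + (12/5)*15)/57 = -37526 + (38/5 + 36)*(1/57) = -37526 + (218/5)*(1/57) = -37526 + 218/285 = -10694692/285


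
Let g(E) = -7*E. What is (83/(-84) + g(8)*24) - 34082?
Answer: -2975867/84 ≈ -35427.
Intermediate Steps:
(83/(-84) + g(8)*24) - 34082 = (83/(-84) - 7*8*24) - 34082 = (83*(-1/84) - 56*24) - 34082 = (-83/84 - 1344) - 34082 = -112979/84 - 34082 = -2975867/84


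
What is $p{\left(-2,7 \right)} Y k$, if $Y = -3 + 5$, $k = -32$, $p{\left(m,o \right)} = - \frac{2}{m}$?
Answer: $-64$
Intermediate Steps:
$Y = 2$
$p{\left(-2,7 \right)} Y k = - \frac{2}{-2} \cdot 2 \left(-32\right) = \left(-2\right) \left(- \frac{1}{2}\right) 2 \left(-32\right) = 1 \cdot 2 \left(-32\right) = 2 \left(-32\right) = -64$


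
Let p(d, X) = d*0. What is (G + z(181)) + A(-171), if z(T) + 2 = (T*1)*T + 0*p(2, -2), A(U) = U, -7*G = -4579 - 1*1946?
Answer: 234641/7 ≈ 33520.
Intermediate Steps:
G = 6525/7 (G = -(-4579 - 1*1946)/7 = -(-4579 - 1946)/7 = -⅐*(-6525) = 6525/7 ≈ 932.14)
p(d, X) = 0
z(T) = -2 + T² (z(T) = -2 + ((T*1)*T + 0*0) = -2 + (T*T + 0) = -2 + (T² + 0) = -2 + T²)
(G + z(181)) + A(-171) = (6525/7 + (-2 + 181²)) - 171 = (6525/7 + (-2 + 32761)) - 171 = (6525/7 + 32759) - 171 = 235838/7 - 171 = 234641/7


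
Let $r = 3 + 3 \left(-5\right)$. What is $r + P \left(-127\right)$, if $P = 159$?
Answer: $-20205$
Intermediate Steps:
$r = -12$ ($r = 3 - 15 = -12$)
$r + P \left(-127\right) = -12 + 159 \left(-127\right) = -12 - 20193 = -20205$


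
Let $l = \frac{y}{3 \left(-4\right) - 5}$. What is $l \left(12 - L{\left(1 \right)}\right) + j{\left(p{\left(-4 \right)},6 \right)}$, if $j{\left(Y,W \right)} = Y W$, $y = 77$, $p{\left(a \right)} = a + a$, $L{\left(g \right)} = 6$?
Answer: $- \frac{1278}{17} \approx -75.177$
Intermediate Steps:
$p{\left(a \right)} = 2 a$
$j{\left(Y,W \right)} = W Y$
$l = - \frac{77}{17}$ ($l = \frac{77}{3 \left(-4\right) - 5} = \frac{77}{-12 - 5} = \frac{77}{-17} = 77 \left(- \frac{1}{17}\right) = - \frac{77}{17} \approx -4.5294$)
$l \left(12 - L{\left(1 \right)}\right) + j{\left(p{\left(-4 \right)},6 \right)} = - \frac{77 \left(12 - 6\right)}{17} + 6 \cdot 2 \left(-4\right) = - \frac{77 \left(12 - 6\right)}{17} + 6 \left(-8\right) = \left(- \frac{77}{17}\right) 6 - 48 = - \frac{462}{17} - 48 = - \frac{1278}{17}$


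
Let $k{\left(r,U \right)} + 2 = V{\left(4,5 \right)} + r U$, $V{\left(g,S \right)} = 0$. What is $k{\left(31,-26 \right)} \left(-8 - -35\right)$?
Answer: $-21816$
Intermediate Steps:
$k{\left(r,U \right)} = -2 + U r$ ($k{\left(r,U \right)} = -2 + \left(0 + r U\right) = -2 + \left(0 + U r\right) = -2 + U r$)
$k{\left(31,-26 \right)} \left(-8 - -35\right) = \left(-2 - 806\right) \left(-8 - -35\right) = \left(-2 - 806\right) \left(-8 + 35\right) = \left(-808\right) 27 = -21816$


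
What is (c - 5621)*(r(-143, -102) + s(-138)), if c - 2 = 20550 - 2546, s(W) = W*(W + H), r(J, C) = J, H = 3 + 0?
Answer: 228961495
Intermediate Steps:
H = 3
s(W) = W*(3 + W) (s(W) = W*(W + 3) = W*(3 + W))
c = 18006 (c = 2 + (20550 - 2546) = 2 + 18004 = 18006)
(c - 5621)*(r(-143, -102) + s(-138)) = (18006 - 5621)*(-143 - 138*(3 - 138)) = 12385*(-143 - 138*(-135)) = 12385*(-143 + 18630) = 12385*18487 = 228961495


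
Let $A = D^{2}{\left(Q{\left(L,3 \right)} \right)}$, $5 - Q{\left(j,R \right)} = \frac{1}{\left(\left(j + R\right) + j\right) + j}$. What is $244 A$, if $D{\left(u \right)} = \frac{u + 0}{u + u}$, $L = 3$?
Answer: $61$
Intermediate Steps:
$Q{\left(j,R \right)} = 5 - \frac{1}{R + 3 j}$ ($Q{\left(j,R \right)} = 5 - \frac{1}{\left(\left(j + R\right) + j\right) + j} = 5 - \frac{1}{\left(\left(R + j\right) + j\right) + j} = 5 - \frac{1}{\left(R + 2 j\right) + j} = 5 - \frac{1}{R + 3 j}$)
$D{\left(u \right)} = \frac{1}{2}$ ($D{\left(u \right)} = \frac{u}{2 u} = u \frac{1}{2 u} = \frac{1}{2}$)
$A = \frac{1}{4}$ ($A = \left(\frac{1}{2}\right)^{2} = \frac{1}{4} \approx 0.25$)
$244 A = 244 \cdot \frac{1}{4} = 61$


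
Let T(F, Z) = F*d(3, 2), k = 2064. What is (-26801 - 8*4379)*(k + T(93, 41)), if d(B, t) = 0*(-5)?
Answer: -127623312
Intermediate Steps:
d(B, t) = 0
T(F, Z) = 0 (T(F, Z) = F*0 = 0)
(-26801 - 8*4379)*(k + T(93, 41)) = (-26801 - 8*4379)*(2064 + 0) = (-26801 - 35032)*2064 = -61833*2064 = -127623312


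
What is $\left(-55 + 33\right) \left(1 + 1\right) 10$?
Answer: $-440$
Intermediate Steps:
$\left(-55 + 33\right) \left(1 + 1\right) 10 = - 22 \cdot 2 \cdot 10 = \left(-22\right) 20 = -440$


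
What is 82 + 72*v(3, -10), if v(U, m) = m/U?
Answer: -158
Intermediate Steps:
82 + 72*v(3, -10) = 82 + 72*(-10/3) = 82 - 240 = -158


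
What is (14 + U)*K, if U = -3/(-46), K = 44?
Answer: 14234/23 ≈ 618.87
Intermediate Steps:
U = 3/46 (U = -3*(-1/46) = 3/46 ≈ 0.065217)
(14 + U)*K = (14 + 3/46)*44 = (647/46)*44 = 14234/23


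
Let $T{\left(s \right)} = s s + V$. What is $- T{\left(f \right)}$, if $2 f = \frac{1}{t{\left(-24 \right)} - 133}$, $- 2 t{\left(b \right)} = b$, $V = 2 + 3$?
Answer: $- \frac{292821}{58564} \approx -5.0$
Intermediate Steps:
$V = 5$
$t{\left(b \right)} = - \frac{b}{2}$
$f = - \frac{1}{242}$ ($f = \frac{1}{2 \left(\left(- \frac{1}{2}\right) \left(-24\right) - 133\right)} = \frac{1}{2 \left(12 - 133\right)} = \frac{1}{2 \left(-121\right)} = \frac{1}{2} \left(- \frac{1}{121}\right) = - \frac{1}{242} \approx -0.0041322$)
$T{\left(s \right)} = 5 + s^{2}$ ($T{\left(s \right)} = s s + 5 = s^{2} + 5 = 5 + s^{2}$)
$- T{\left(f \right)} = - (5 + \left(- \frac{1}{242}\right)^{2}) = - (5 + \frac{1}{58564}) = \left(-1\right) \frac{292821}{58564} = - \frac{292821}{58564}$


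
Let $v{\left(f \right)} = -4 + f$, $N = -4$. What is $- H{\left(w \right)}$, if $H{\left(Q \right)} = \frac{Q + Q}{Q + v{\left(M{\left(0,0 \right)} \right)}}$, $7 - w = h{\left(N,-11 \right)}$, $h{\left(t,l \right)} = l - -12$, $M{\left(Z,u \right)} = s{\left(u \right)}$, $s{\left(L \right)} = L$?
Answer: $-6$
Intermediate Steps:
$M{\left(Z,u \right)} = u$
$h{\left(t,l \right)} = 12 + l$ ($h{\left(t,l \right)} = l + 12 = 12 + l$)
$w = 6$ ($w = 7 - \left(12 - 11\right) = 7 - 1 = 6$)
$H{\left(Q \right)} = \frac{2 Q}{-4 + Q}$ ($H{\left(Q \right)} = \frac{Q + Q}{Q + \left(-4 + 0\right)} = \frac{2 Q}{Q - 4} = \frac{2 Q}{-4 + Q}$)
$- H{\left(w \right)} = - \frac{2 \cdot 6}{-4 + 6} = - \frac{2 \cdot 6}{2} = \left(-1\right) 6 = -6$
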